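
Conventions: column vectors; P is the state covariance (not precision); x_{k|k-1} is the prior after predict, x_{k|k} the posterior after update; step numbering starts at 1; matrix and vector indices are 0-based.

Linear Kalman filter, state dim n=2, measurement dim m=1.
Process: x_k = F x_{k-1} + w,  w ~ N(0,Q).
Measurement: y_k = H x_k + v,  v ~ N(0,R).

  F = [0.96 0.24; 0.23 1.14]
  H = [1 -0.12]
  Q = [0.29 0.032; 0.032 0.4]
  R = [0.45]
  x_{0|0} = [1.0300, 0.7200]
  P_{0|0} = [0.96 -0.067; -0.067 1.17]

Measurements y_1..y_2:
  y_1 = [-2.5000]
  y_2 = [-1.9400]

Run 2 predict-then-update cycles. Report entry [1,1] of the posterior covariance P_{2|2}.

step 1: x^-=[1.1616, 1.0577]  P^-=[1.2113 0.4871; 0.4871 1.9362]  S=[1.5722]  K=[0.7332; 0.1620]  nu=[-3.5347]  x^+=[-1.4301, 0.4851]  P^+=[0.3660 0.3003; 0.3003 1.8949]
step 2: x^-=[-1.2565, 0.2240]  P^-=[0.8748 0.9765; 0.9765 3.0395]  S=[1.1342]  K=[0.6680; 0.5393]  nu=[-0.6566]  x^+=[-1.6951, -0.1301]  P^+=[0.3687 0.5678; 0.5678 2.7095]

P_post[1,1] = 2.7095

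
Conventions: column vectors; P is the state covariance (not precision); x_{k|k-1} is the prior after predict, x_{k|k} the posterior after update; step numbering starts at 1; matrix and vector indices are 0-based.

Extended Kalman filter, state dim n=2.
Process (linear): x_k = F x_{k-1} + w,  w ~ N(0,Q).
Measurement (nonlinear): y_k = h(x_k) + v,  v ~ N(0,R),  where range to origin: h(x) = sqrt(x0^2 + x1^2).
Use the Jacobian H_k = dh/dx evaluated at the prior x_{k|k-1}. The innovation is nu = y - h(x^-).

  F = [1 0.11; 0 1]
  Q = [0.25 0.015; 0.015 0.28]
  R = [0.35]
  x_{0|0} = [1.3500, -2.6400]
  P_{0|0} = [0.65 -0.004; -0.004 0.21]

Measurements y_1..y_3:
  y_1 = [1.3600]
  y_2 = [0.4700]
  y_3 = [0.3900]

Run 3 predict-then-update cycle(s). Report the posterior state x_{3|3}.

x_post = [0.1772, -0.6575]

step 1: x^-=[1.0596, -2.6400]  P^-=[0.9017 0.0341; 0.0341 0.4900]  H_jac=[0.3725 -0.9280]  S=[0.8735]  K=[0.3482; -0.5060]  nu=[-1.4847]  x^+=[0.5426, -1.8887]  P^+=[0.7957 0.1880; 0.1880 0.2663]
step 2: x^-=[0.3348, -1.8887]  P^-=[1.0903 0.2323; 0.2323 0.5463]  H_jac=[0.1745 -0.9846]  S=[0.8330]  K=[-0.0462; -0.5971]  nu=[-1.4481]  x^+=[0.4017, -1.0241]  P^+=[1.0885 0.2094; 0.2094 0.2493]
step 3: x^-=[0.2890, -1.0241]  P^-=[1.3876 0.2518; 0.2518 0.5293]  H_jac=[0.2716 -0.9624]  S=[0.8110]  K=[0.1659; -0.5438]  nu=[-0.6741]  x^+=[0.1772, -0.6575]  P^+=[1.3653 0.3250; 0.3250 0.2895]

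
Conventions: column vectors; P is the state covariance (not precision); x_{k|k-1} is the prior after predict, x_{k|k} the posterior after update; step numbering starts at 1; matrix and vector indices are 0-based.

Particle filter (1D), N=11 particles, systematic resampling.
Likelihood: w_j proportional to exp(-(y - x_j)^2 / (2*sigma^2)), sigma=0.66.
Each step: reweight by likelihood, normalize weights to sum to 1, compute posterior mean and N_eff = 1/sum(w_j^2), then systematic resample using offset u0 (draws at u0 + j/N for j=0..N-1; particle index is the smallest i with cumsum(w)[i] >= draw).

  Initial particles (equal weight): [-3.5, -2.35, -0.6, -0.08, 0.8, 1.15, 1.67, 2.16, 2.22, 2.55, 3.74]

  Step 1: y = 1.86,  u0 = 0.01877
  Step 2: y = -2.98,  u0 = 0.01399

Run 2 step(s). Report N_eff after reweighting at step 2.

N_eff = 1.1706

step 1: w=[0.0000, 0.0000, 0.0002, 0.0032, 0.0660, 0.1345, 0.2301, 0.2163, 0.2067, 0.1389, 0.0041]  mean=1.8870  Neff=5.4290  idx=[4, 5, 5, 6, 6, 7, 7, 8, 8, 8, 9]
step 2: w=[0.9227, 0.0385, 0.0385, 0.0002, 0.0002, 0.0000, 0.0000, 0.0000, 0.0000, 0.0000, 0.0000]  mean=0.8273  Neff=1.1706  idx=[0, 0, 0, 0, 0, 0, 0, 0, 0, 0, 1]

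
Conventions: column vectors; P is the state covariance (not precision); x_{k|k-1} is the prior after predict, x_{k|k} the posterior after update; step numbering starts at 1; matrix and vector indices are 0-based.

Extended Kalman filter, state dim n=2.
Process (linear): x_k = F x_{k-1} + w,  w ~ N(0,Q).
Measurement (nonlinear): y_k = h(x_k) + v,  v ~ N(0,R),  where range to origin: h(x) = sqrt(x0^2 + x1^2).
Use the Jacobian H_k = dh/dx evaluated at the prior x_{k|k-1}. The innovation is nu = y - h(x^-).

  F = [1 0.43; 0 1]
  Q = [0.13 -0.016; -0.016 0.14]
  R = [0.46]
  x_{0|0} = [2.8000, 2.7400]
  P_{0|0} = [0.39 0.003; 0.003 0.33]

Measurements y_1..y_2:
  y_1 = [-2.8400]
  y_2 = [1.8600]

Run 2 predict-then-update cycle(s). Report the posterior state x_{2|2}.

step 1: x^-=[3.9782, 2.7400]  P^-=[0.5836 0.1289; 0.1289 0.4700]  H_jac=[0.8236 0.5672]  S=[1.1275]  K=[0.4911; 0.3306]  nu=[-7.6705]  x^+=[0.2110, 0.2041]  P^+=[0.3116 -0.0542; -0.0542 0.3468]
step 2: x^-=[0.2987, 0.2041]  P^-=[0.4592 0.0789; 0.0789 0.4868]  H_jac=[0.8257 0.5641]  S=[1.0015]  K=[0.4230; 0.3393]  nu=[1.4982]  x^+=[0.9325, 0.7124]  P^+=[0.2799 -0.0648; -0.0648 0.3715]

x_post = [0.9325, 0.7124]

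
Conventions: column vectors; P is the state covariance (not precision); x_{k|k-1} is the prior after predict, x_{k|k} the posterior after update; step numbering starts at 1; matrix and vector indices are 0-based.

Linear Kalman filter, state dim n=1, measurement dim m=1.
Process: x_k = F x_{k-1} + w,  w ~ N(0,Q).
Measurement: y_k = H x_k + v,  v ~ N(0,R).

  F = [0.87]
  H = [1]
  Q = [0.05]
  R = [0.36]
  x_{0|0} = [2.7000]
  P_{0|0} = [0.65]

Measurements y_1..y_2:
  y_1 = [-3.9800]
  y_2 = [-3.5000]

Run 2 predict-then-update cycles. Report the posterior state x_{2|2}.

x_post = [-2.0976]

step 1: x^-=[2.3490]  P^-=[0.5420]  S=[0.9020]  K=[0.6009]  nu=[-6.3290]  x^+=[-1.4540]  P^+=[0.2163]
step 2: x^-=[-1.2650]  P^-=[0.2137]  S=[0.5737]  K=[0.3725]  nu=[-2.2350]  x^+=[-2.0976]  P^+=[0.1341]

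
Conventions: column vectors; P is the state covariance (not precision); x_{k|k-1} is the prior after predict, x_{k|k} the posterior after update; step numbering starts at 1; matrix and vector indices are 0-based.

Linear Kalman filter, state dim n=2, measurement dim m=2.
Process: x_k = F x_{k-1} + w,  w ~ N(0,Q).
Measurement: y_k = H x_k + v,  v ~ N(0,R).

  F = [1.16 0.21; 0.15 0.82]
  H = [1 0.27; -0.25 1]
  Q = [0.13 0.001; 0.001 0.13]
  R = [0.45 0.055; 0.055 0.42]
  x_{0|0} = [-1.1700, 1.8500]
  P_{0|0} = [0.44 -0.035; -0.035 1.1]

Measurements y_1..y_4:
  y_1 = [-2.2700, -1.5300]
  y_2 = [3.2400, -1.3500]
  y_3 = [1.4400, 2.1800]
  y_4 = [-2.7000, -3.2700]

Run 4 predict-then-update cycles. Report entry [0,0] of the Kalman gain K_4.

K[0,0] = 0.4967

step 1: x^-=[-0.9687, 1.3415]  P^-=[0.7535 0.2326; 0.2326 0.8709]  S=[1.3926 0.3187; 0.3187 1.2217]  K=[0.6146 -0.1241; 0.1953 0.6143]  nu=[-1.6635, -3.1137]  x^+=[-1.6046, -0.8962]  P^+=[0.2573 0.0460; 0.0460 0.2803]
step 2: x^-=[-2.0495, -0.9756]  P^-=[0.5110 0.1392; 0.1392 0.3356]  S=[1.0607 0.1477; 0.1477 0.7179]  K=[0.5302 -0.0931; 0.1630 0.3854]  nu=[5.5530, -0.8868]  x^+=[0.9771, -0.4121]  P^+=[0.2212 0.0454; 0.0454 0.1822]
step 3: x^-=[1.0469, -0.1913]  P^-=[0.4578 0.1155; 0.1155 0.2686]  S=[0.9897 0.1207; 0.1207 0.6595]  K=[0.5051 -0.0910; 0.1489 0.3363]  nu=[0.4447, 2.6330]  x^+=[1.0321, 0.7604]  P^+=[0.2109 0.0423; 0.0423 0.1600]
step 4: x^-=[1.3569, 0.7783]  P^-=[0.4414 0.1068; 0.1068 0.2527]  S=[0.9675 0.1125; 0.1125 0.6469]  K=[0.4967 -0.0918; 0.1432 0.3245]  nu=[-4.2670, -3.7091]  x^+=[-0.4220, -1.0363]  P^+=[0.2075 0.0406; 0.0406 0.1543]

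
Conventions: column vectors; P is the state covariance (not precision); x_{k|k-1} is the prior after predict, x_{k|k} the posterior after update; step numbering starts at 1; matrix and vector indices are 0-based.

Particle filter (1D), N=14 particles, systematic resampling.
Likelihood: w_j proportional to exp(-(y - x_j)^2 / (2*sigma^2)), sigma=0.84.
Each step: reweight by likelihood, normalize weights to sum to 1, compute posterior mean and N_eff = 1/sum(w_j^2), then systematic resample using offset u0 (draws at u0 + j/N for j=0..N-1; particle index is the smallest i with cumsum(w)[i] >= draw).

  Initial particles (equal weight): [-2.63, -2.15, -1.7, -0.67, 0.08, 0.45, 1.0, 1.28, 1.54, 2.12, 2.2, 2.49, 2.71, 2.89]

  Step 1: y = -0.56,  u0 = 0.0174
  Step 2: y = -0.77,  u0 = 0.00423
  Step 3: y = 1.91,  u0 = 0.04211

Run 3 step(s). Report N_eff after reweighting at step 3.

step 1: w=[0.0152, 0.0527, 0.1259, 0.3134, 0.2365, 0.1534, 0.0563, 0.0287, 0.0139, 0.0019, 0.0014, 0.0004, 0.0002, 0.0001]  mean=-0.3657  Neff=4.9821  idx=[1, 2, 2, 3, 3, 3, 3, 4, 4, 4, 4, 5, 5, 6]
step 2: w=[0.0305, 0.0636, 0.0636, 0.1166, 0.1166, 0.1166, 0.1166, 0.0704, 0.0704, 0.0704, 0.0704, 0.0409, 0.0409, 0.0128]  mean=-0.5221  Neff=11.5344  idx=[0, 1, 2, 3, 4, 4, 5, 5, 6, 7, 8, 9, 10, 11]
step 3: w=[0.0000, 0.0002, 0.0002, 0.0138, 0.0138, 0.0138, 0.0138, 0.0138, 0.0138, 0.1439, 0.1439, 0.1439, 0.1439, 0.3410]  mean=0.1435  Neff=4.9918  idx=[6, 9, 9, 10, 10, 11, 11, 12, 12, 13, 13, 13, 13, 13]

N_eff = 4.9918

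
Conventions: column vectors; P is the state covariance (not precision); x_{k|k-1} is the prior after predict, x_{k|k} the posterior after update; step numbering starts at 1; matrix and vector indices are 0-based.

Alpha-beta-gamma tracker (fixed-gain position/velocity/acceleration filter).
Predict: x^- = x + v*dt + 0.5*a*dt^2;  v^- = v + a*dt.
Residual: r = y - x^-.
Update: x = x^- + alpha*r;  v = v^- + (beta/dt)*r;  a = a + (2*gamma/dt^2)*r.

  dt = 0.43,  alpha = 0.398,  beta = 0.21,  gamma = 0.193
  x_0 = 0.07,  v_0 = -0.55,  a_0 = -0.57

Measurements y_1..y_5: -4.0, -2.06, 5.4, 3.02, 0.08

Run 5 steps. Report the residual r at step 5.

resid = -6.3407

step 1: x_pred=-0.2192  r=-3.7808  x^+=-1.7240  v^+=-2.6415  a^+=-8.4629
step 2: x_pred=-3.6422  r=1.5822  x^+=-3.0125  v^+=-5.5079  a^+=-5.1598
step 3: x_pred=-5.8579  r=11.2579  x^+=-1.3773  v^+=-2.2285  a^+=18.3423
step 4: x_pred=-0.6398  r=3.6598  x^+=0.8168  v^+=7.4460  a^+=25.9825
step 5: x_pred=6.4207  r=-6.3407  x^+=3.8971  v^+=15.5219  a^+=12.7456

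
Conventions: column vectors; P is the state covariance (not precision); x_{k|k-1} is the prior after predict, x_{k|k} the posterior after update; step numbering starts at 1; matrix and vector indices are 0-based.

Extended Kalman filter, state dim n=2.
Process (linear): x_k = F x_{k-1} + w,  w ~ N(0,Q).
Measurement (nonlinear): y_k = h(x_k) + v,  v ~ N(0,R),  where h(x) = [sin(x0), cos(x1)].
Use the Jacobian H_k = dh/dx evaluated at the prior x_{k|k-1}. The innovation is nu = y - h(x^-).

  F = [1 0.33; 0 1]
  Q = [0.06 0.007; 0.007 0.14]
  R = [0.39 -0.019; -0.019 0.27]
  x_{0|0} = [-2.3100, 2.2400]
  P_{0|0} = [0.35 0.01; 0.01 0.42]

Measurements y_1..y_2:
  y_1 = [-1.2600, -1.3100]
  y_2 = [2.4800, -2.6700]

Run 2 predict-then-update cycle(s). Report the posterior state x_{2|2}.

x_post = [1.3555, 3.8737]

step 1: x^-=[-1.5708, 2.2400]  P^-=[0.4623 0.1556; 0.1556 0.5600]  H_jac=[-0.0000 0.0000; 0.0000 -0.7843]  S=[0.3900 -0.0190; -0.0190 0.6145]  K=[-0.0097 -0.1989; -0.0349 -0.7159]  nu=[-0.2600, -0.6896]  x^+=[-1.4311, 2.7427]  P^+=[0.4381 0.0682; 0.0682 0.2456]
step 2: x^-=[-0.5260, 2.7427]  P^-=[0.5698 0.1563; 0.1563 0.3856]  H_jac=[0.8648 0.0000; 0.0000 -0.3884]  S=[0.8162 -0.0715; -0.0715 0.3282]  K=[0.5990 -0.0545; 0.1281 -0.4284]  nu=[2.9821, -1.7485]  x^+=[1.3555, 3.8737]  P^+=[0.2713 0.0672; 0.0672 0.3041]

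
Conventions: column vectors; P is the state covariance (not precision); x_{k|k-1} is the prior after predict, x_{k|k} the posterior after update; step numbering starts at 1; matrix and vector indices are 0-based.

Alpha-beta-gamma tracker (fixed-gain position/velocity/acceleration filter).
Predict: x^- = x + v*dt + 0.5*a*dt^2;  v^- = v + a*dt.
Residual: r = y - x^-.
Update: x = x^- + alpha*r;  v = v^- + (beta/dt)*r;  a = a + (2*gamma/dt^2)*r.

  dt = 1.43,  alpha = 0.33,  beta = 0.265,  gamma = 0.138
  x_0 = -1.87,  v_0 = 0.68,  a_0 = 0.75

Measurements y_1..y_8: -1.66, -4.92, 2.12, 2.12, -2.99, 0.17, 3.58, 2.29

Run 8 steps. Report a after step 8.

step 1: x_pred=-0.1308  r=-1.5292  x^+=-0.6354  v^+=1.4691  a^+=0.5436
step 2: x_pred=2.0212  r=-6.9412  x^+=-0.2694  v^+=0.9601  a^+=-0.3933
step 3: x_pred=0.7015  r=1.4185  x^+=1.1696  v^+=0.6607  a^+=-0.2018
step 4: x_pred=1.9080  r=0.2120  x^+=1.9780  v^+=0.4113  a^+=-0.1732
step 5: x_pred=2.3891  r=-5.3791  x^+=0.6140  v^+=-0.8332  a^+=-0.8992
step 6: x_pred=-1.4968  r=1.6668  x^+=-0.9468  v^+=-1.8101  a^+=-0.6742
step 7: x_pred=-4.2247  r=7.8047  x^+=-1.6491  v^+=-1.3280  a^+=0.3791
step 8: x_pred=-3.1605  r=5.4505  x^+=-1.3618  v^+=0.2242  a^+=1.1148

a_post = 1.1148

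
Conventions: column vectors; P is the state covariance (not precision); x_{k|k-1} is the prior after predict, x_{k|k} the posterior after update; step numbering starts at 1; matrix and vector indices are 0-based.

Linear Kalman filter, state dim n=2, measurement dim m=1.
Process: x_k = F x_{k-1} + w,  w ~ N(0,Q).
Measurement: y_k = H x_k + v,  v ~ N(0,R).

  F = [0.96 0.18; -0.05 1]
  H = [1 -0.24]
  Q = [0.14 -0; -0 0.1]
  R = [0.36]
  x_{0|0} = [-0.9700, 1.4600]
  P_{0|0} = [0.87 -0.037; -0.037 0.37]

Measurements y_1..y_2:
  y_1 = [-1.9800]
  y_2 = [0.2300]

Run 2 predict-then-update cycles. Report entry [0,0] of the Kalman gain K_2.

K[0,0] = 0.5276

step 1: x^-=[-0.6684, 1.5085]  P^-=[0.9410 -0.0103; -0.0103 0.4759]  S=[1.3334]  K=[0.7076; -0.0934]  nu=[-0.9496]  x^+=[-1.3403, 1.5972]  P^+=[0.2734 0.0778; 0.0778 0.4642]
step 2: x^-=[-0.9992, 1.6642]  P^-=[0.4339 0.1444; 0.1444 0.5571]  S=[0.7567]  K=[0.5276; 0.0141]  nu=[1.6286]  x^+=[-0.1399, 1.6873]  P^+=[0.2232 0.1388; 0.1388 0.5570]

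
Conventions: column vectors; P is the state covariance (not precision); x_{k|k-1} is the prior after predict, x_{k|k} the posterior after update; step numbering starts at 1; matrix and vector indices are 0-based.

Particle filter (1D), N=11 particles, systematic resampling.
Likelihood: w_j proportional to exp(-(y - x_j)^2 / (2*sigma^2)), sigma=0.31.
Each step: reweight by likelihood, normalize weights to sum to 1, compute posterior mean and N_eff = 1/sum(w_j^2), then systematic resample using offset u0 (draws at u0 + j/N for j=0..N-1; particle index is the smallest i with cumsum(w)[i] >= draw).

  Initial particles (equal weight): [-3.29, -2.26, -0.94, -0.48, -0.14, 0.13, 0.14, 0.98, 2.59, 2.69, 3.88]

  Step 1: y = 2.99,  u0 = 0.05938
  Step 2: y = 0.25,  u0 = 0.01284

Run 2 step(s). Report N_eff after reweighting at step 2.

step 1: w=[0.0000, 0.0000, 0.0000, 0.0000, 0.0000, 0.0000, 0.0000, 0.0000, 0.4038, 0.5812, 0.0151]  mean=2.6675  Neff=1.9959  idx=[8, 8, 8, 8, 9, 9, 9, 9, 9, 9, 9]
step 2: w=[0.2182, 0.2182, 0.2182, 0.2182, 0.0181, 0.0181, 0.0181, 0.0181, 0.0181, 0.0181, 0.0181]  mean=2.6027  Neff=5.1862  idx=[0, 0, 0, 1, 1, 2, 2, 2, 3, 3, 6]

N_eff = 5.1862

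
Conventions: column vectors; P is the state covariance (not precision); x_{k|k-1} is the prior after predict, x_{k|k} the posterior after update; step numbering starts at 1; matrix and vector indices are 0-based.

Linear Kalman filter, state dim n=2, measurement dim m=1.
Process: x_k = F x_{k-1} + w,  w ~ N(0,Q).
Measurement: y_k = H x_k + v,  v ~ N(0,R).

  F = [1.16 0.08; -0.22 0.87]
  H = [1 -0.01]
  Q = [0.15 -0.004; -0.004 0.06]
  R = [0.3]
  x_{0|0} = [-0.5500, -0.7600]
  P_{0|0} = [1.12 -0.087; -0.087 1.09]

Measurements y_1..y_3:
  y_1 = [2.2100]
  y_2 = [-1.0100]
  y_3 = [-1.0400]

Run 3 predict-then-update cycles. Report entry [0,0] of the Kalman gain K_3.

K[0,0] = 0.5732

step 1: x^-=[-0.6988, -0.5402]  P^-=[1.6479 -0.3002; -0.3002 0.9725]  S=[1.9540]  K=[0.8449; -0.1586]  nu=[2.9034]  x^+=[1.7542, -1.0008]  P^+=[0.2531 -0.0384; -0.0384 0.9234]
step 2: x^-=[1.9548, -1.2566]  P^-=[0.4893 -0.0424; -0.0424 0.7858]  S=[0.7903]  K=[0.6197; -0.0635]  nu=[-2.9774]  x^+=[0.1096, -1.0674]  P^+=[0.1858 -0.0112; -0.0112 0.7826]
step 3: x^-=[0.0418, -0.9528]  P^-=[0.4030 -0.0081; -0.0081 0.6657]  S=[0.7032]  K=[0.5732; -0.0210]  nu=[-1.0913]  x^+=[-0.5837, -0.9299]  P^+=[0.1720 0.0004; 0.0004 0.6654]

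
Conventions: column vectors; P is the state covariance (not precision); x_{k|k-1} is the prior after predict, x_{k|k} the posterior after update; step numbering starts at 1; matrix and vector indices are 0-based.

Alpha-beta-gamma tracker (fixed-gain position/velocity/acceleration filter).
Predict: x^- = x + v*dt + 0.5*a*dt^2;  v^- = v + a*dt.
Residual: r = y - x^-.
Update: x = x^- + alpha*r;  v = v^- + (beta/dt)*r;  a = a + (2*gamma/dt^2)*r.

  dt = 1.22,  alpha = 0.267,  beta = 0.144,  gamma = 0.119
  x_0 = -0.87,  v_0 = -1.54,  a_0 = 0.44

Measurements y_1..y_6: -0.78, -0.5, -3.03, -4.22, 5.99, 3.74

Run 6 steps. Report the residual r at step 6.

resid = -1.5137

step 1: x_pred=-2.4214  r=1.6414  x^+=-1.9831  v^+=-0.8095  a^+=0.7025
step 2: x_pred=-2.4479  r=1.9479  x^+=-1.9278  v^+=0.2774  a^+=1.0139
step 3: x_pred=-0.8348  r=-2.1952  x^+=-1.4209  v^+=1.2553  a^+=0.6629
step 4: x_pred=0.6040  r=-4.8240  x^+=-0.6840  v^+=1.4947  a^+=-0.1085
step 5: x_pred=1.0588  r=4.9312  x^+=2.3754  v^+=1.9444  a^+=0.6801
step 6: x_pred=5.2537  r=-1.5137  x^+=4.8495  v^+=2.5954  a^+=0.4380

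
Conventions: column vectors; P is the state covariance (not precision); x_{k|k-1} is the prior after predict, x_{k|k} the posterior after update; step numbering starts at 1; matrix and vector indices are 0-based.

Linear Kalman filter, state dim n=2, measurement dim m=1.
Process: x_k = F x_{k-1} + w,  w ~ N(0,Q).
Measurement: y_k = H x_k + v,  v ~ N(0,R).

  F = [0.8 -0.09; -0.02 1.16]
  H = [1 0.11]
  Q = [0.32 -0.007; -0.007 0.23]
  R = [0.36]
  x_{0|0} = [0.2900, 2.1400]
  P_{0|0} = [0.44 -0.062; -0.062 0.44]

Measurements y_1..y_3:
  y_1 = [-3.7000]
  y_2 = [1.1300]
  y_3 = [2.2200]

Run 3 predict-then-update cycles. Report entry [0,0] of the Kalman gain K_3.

step 1: x^-=[0.0394, 2.4766]  P^-=[0.6141 -0.1176; -0.1176 0.8251]  S=[0.9582]  K=[0.6274; -0.0280]  nu=[-4.0118]  x^+=[-2.4775, 2.5891]  P^+=[0.2369 -0.1008; -0.1008 0.8244]
step 2: x^-=[-2.2150, 3.0529]  P^-=[0.4928 -0.1906; -0.1906 1.3440]  S=[0.8272]  K=[0.5705; -0.0516]  nu=[3.0092]  x^+=[-0.4984, 2.8975]  P^+=[0.2236 -0.1662; -0.1662 1.3418]
step 3: x^-=[-0.6595, 3.3711]  P^-=[0.4979 -0.3052; -0.3052 2.0434]  S=[0.8155]  K=[0.5694; -0.0986]  nu=[2.5087]  x^+=[0.7690, 3.1237]  P^+=[0.2335 -0.2594; -0.2594 2.0354]

K[0,0] = 0.5694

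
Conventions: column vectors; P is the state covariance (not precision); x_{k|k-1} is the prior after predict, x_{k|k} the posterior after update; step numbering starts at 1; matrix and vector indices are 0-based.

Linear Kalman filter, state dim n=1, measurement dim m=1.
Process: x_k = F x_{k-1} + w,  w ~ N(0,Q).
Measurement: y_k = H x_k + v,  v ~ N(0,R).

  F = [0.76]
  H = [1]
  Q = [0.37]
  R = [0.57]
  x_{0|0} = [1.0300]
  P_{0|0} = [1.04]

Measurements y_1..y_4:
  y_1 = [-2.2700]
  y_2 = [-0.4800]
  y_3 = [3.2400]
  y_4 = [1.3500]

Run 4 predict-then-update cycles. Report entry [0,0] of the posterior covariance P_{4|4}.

step 1: x^-=[0.7828]  P^-=[0.9707]  S=[1.5407]  K=[0.6300]  nu=[-3.0528]  x^+=[-1.1406]  P^+=[0.3591]
step 2: x^-=[-0.8668]  P^-=[0.5774]  S=[1.1474]  K=[0.5032]  nu=[0.3868]  x^+=[-0.6722]  P^+=[0.2868]
step 3: x^-=[-0.5108]  P^-=[0.5357]  S=[1.1057]  K=[0.4845]  nu=[3.7508]  x^+=[1.3064]  P^+=[0.2762]
step 4: x^-=[0.9928]  P^-=[0.5295]  S=[1.0995]  K=[0.4816]  nu=[0.3572]  x^+=[1.1648]  P^+=[0.2745]

P_post[0,0] = 0.2745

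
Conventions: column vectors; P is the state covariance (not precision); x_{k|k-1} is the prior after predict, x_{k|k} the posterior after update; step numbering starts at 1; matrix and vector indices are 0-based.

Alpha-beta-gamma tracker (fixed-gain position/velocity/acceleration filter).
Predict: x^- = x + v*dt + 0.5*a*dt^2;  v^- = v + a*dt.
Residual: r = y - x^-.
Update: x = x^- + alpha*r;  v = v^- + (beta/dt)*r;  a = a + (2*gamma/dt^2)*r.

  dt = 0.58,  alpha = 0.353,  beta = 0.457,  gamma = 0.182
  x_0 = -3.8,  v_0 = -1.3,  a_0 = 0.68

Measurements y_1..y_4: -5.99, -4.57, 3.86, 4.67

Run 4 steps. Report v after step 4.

step 1: x_pred=-4.4396  r=-1.5504  x^+=-4.9869  v^+=-2.1272  a^+=-0.9976
step 2: x_pred=-6.3885  r=1.8185  x^+=-5.7465  v^+=-1.2730  a^+=0.9701
step 3: x_pred=-6.3217  r=10.1817  x^+=-2.7276  v^+=7.3122  a^+=11.9871
step 4: x_pred=3.5297  r=1.1403  x^+=3.9323  v^+=15.1632  a^+=13.2210

v_post = 15.1632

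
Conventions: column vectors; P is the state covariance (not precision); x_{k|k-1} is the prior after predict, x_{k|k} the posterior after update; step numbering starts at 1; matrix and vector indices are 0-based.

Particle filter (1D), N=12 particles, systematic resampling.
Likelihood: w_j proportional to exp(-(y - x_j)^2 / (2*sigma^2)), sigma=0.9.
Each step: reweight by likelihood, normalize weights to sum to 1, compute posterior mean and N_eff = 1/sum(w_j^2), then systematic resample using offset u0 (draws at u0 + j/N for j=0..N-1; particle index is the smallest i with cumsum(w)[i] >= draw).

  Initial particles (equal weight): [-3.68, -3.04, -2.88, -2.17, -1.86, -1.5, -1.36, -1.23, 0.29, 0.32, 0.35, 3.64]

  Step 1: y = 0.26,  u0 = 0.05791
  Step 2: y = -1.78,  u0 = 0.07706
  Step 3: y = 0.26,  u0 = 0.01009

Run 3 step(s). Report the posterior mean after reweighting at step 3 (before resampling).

post_mean = -0.1536

step 1: w=[0.0000, 0.0003, 0.0006, 0.0071, 0.0169, 0.0401, 0.0537, 0.0689, 0.2712, 0.2708, 0.2700, 0.0002]  mean=-0.0070  Neff=4.3595  idx=[5, 7, 8, 8, 8, 9, 9, 9, 9, 10, 10, 10]
step 2: w=[0.3904, 0.3399, 0.0291, 0.0291, 0.0291, 0.0269, 0.0269, 0.0269, 0.0269, 0.0249, 0.0249, 0.0249]  mean=-0.9177  Neff=3.6332  idx=[0, 0, 0, 0, 1, 1, 1, 1, 2, 5, 8, 11]
step 3: w=[0.0264, 0.0264, 0.0264, 0.0264, 0.0454, 0.0454, 0.0454, 0.0454, 0.1786, 0.1783, 0.1783, 0.1778]  mean=-0.1536  Neff=7.2425  idx=[0, 3, 5, 7, 8, 8, 9, 9, 10, 10, 11, 11]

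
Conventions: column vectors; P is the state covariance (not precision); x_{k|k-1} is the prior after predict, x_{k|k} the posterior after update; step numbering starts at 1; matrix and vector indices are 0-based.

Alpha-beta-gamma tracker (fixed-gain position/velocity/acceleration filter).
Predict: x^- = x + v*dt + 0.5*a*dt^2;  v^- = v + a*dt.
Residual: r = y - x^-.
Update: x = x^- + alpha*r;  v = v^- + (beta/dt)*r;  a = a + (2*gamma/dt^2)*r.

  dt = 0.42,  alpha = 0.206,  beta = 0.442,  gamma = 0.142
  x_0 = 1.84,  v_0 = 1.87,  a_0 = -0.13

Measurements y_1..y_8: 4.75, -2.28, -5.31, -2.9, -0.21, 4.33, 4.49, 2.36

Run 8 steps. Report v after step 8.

v_post = 37.9464

step 1: x_pred=2.6139  r=2.1361  x^+=3.0540  v^+=4.0634  a^+=3.3090
step 2: x_pred=5.0524  r=-7.3324  x^+=3.5419  v^+=-2.2634  a^+=-8.4960
step 3: x_pred=1.8420  r=-7.1520  x^+=0.3687  v^+=-13.3583  a^+=-20.0106
step 4: x_pred=-7.0067  r=4.1067  x^+=-6.1608  v^+=-17.4409  a^+=-13.3988
step 5: x_pred=-14.6677  r=14.4577  x^+=-11.6894  v^+=-7.8534  a^+=9.8778
step 6: x_pred=-14.1166  r=18.4466  x^+=-10.3166  v^+=15.7082  a^+=39.5764
step 7: x_pred=-0.2285  r=4.7185  x^+=0.7435  v^+=37.2959  a^+=47.1731
step 8: x_pred=20.5684  r=-18.2084  x^+=16.8175  v^+=37.9464  a^+=17.8580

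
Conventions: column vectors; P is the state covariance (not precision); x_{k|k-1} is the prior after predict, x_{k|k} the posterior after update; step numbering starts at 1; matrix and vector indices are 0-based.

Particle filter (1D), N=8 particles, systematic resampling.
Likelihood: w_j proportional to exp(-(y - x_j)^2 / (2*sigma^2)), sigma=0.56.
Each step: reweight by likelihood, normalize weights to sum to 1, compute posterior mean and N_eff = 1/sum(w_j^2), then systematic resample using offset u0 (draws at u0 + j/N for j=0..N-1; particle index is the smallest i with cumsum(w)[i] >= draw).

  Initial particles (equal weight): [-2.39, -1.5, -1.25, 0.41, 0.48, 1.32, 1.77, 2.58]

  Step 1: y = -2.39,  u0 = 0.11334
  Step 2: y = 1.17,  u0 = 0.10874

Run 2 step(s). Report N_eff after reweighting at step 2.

N_eff = 1.5420

step 1: w=[0.7098, 0.2008, 0.0894, 0.0000, 0.0000, 0.0000, 0.0000, 0.0000]  mean=-2.1094  Neff=1.8110  idx=[0, 0, 0, 0, 0, 1, 1, 2]
step 2: w=[0.0000, 0.0000, 0.0000, 0.0000, 0.0000, 0.1041, 0.1041, 0.7917]  mean=-1.3021  Neff=1.5420  idx=[6, 7, 7, 7, 7, 7, 7, 7]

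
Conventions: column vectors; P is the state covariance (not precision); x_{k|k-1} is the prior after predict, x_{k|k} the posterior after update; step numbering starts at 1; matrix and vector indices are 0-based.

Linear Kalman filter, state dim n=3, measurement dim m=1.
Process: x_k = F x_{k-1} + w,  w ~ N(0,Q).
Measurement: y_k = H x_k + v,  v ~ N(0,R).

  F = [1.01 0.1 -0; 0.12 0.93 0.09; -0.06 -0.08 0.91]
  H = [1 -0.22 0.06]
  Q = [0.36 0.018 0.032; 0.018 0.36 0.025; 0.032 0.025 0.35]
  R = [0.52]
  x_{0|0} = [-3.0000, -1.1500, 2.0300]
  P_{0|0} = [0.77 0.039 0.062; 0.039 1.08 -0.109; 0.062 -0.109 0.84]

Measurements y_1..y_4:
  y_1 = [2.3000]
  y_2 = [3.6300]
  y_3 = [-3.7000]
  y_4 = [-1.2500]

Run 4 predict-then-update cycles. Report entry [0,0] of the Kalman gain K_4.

K[0,0] = 0.6146

step 1: x^-=[-3.1450, -1.2468, 2.1193]  P^-=[1.1642 0.2535 0.0204; 0.2535 1.3038 -0.0797; 0.0204 -0.0797 1.0648]  S=[1.6441]  K=[0.6749; -0.0232; 0.0619]  nu=[5.0435]  x^+=[0.2589, -1.3637, 2.4316]  P^+=[0.4153 0.2792 -0.0483; 0.2792 1.3029 -0.0773; -0.0483 -0.0773 1.0585]
step 2: x^-=[0.1251, -1.0183, 2.3063]  P^-=[0.8531 0.4500 -0.0793; 0.4500 1.5498 -0.0764; -0.0793 -0.0764 1.2556]  S=[1.2471]  K=[0.6008; 0.0838; 0.0103]  nu=[3.1425]  x^+=[2.0133, -0.7549, 2.3387]  P^+=[0.4029 0.3872 -0.0870; 0.3872 1.5410 -0.0775; -0.0870 -0.0775 1.2554]
step 3: x^-=[1.9579, -0.2500, 2.0678]  P^-=[0.8646 0.5699 -0.1254; 0.5699 1.7804 -0.0891; -0.1254 -0.0891 1.4254]  S=[1.2124]  K=[0.6035; 0.1426; -0.0167]  nu=[-5.8370]  x^+=[-1.5646, -1.0824, 2.1653]  P^+=[0.4230 0.4656 -0.1132; 0.4656 1.7557 -0.0862; -0.1132 -0.0862 1.4251]
step 4: x^-=[-1.6885, -0.9995, 2.1509]  P^-=[0.9031 0.6644 -0.1599; 0.6644 1.9832 -0.1065; -0.1599 -0.1065 1.5723]  S=[1.2161]  K=[0.6146; 0.1823; -0.0347]  nu=[0.0896]  x^+=[-1.6335, -0.9832, 2.1478]  P^+=[0.4438 0.5281 -0.1340; 0.5281 1.9428 -0.0988; -0.1340 -0.0988 1.5708]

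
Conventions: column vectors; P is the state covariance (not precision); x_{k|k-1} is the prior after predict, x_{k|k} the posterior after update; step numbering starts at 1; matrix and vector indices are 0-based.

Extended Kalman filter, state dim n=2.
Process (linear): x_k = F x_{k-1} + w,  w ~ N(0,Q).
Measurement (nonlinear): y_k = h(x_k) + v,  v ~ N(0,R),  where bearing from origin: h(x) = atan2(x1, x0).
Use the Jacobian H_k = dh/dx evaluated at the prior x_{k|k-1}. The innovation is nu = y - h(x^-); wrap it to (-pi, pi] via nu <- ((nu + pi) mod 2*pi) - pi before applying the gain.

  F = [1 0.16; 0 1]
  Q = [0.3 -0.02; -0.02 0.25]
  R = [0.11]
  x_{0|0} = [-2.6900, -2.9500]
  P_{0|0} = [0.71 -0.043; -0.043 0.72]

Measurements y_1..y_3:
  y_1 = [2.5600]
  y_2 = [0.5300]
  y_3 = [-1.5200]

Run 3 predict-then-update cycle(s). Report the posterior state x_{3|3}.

step 1: x^-=[-3.1620, -2.9500]  P^-=[1.0147 0.0522; 0.0522 0.9700]  H_jac=[0.1577 -0.1691]  S=[0.1602]  K=[0.9441; -0.9724]  nu=[-1.3323]  x^+=[-4.4198, -1.6544]  P^+=[0.8719 0.1993; 0.1993 0.8185]
step 2: x^-=[-4.6845, -1.6544]  P^-=[1.2566 0.3102; 0.3102 1.0685]  H_jac=[0.0670 -0.1898]  S=[0.1462]  K=[0.1734; -1.2445]  nu=[-2.9511]  x^+=[-5.1961, 2.0183]  P^+=[1.2522 0.3418; 0.3418 0.8420]
step 3: x^-=[-4.8732, 2.0183]  P^-=[1.6831 0.4565; 0.4565 1.0920]  H_jac=[-0.0725 -0.1752]  S=[0.1640]  K=[-1.2324; -1.3685]  nu=[2.0143]  x^+=[-7.3555, -0.7383]  P^+=[1.4341 0.1800; 0.1800 0.7849]

x_post = [-7.3555, -0.7383]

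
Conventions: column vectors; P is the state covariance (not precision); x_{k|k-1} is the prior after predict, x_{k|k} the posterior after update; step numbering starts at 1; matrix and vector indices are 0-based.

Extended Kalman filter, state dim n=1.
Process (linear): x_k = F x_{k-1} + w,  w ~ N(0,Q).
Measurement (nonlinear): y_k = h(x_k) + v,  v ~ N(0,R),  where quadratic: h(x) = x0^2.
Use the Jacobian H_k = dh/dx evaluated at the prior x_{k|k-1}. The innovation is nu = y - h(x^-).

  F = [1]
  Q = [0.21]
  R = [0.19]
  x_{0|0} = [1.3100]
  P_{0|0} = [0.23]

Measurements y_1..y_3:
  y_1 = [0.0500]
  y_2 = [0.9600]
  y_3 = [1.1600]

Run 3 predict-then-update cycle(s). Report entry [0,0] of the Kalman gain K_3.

K[0,0] = 0.4456

step 1: x^-=[1.3100]  P^-=[0.4400]  H_jac=[2.6200]  S=[3.2103]  K=[0.3591]  nu=[-1.6661]  x^+=[0.7117]  P^+=[0.0260]
step 2: x^-=[0.7117]  P^-=[0.2360]  H_jac=[1.4234]  S=[0.6683]  K=[0.5028]  nu=[0.4535]  x^+=[0.9397]  P^+=[0.0671]
step 3: x^-=[0.9397]  P^-=[0.2771]  H_jac=[1.8794]  S=[1.1688]  K=[0.4456]  nu=[0.2769]  x^+=[1.0631]  P^+=[0.0450]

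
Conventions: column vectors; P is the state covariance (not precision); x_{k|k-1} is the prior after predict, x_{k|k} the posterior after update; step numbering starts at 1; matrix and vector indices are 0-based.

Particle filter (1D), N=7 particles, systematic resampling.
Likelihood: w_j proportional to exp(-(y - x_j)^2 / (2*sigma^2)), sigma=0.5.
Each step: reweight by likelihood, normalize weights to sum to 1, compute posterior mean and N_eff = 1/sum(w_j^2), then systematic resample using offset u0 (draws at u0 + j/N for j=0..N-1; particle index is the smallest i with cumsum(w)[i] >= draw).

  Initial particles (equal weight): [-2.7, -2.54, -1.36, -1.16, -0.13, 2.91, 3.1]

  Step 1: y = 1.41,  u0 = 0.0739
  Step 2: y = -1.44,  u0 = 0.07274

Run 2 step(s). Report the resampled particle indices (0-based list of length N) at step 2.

resampled_idx = [0, 0, 1, 1, 1, 2, 2]

step 1: w=[0.0000, 0.0000, 0.0000, 0.0001, 0.3766, 0.4803, 0.1429]  mean=1.7918  Neff=2.5444  idx=[4, 4, 4, 5, 5, 5, 6]
step 2: w=[0.3333, 0.3333, 0.3333, 0.0000, 0.0000, 0.0000, 0.0000]  mean=-0.1300  Neff=3.0000  idx=[0, 0, 1, 1, 1, 2, 2]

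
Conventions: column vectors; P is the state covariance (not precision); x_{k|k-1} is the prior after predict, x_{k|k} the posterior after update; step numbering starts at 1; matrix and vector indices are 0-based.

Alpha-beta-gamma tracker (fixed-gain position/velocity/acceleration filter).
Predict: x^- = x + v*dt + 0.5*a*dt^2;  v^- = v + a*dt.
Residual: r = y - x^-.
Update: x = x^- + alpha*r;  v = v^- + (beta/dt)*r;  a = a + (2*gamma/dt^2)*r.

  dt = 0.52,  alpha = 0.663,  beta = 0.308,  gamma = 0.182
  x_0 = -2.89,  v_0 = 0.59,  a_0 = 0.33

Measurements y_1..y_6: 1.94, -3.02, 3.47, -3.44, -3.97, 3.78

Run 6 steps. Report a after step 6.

a_post = 3.6470

step 1: x_pred=-2.5386  r=4.4786  x^+=0.4307  v^+=3.4143  a^+=6.3589
step 2: x_pred=3.0659  r=-6.0859  x^+=-0.9691  v^+=3.1162  a^+=-1.8337
step 3: x_pred=0.4035  r=3.0665  x^+=2.4366  v^+=3.9790  a^+=2.2944
step 4: x_pred=4.8159  r=-8.2559  x^+=-0.6578  v^+=0.2821  a^+=-8.8193
step 5: x_pred=-1.7034  r=-2.2666  x^+=-3.2062  v^+=-5.6464  a^+=-11.8704
step 6: x_pred=-7.7472  r=11.5272  x^+=-0.1047  v^+=-4.9914  a^+=3.6470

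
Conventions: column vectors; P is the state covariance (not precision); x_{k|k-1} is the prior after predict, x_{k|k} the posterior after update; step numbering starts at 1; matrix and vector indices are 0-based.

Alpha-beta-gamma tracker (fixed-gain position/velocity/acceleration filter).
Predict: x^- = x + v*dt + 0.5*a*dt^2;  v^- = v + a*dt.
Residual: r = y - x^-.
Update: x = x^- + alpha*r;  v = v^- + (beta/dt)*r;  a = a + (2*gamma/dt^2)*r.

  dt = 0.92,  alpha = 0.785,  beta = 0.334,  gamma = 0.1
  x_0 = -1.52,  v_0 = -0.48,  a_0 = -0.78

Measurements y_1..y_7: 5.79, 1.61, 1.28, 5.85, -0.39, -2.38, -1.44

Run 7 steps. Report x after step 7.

step 1: x_pred=-2.2917  r=8.0817  x^+=4.0524  v^+=1.7364  a^+=1.1297
step 2: x_pred=6.1280  r=-4.5180  x^+=2.5814  v^+=1.1355  a^+=0.0621
step 3: x_pred=3.6523  r=-2.3723  x^+=1.7900  v^+=0.3313  a^+=-0.4985
step 4: x_pred=1.8839  r=3.9661  x^+=4.9973  v^+=1.3126  a^+=0.4387
step 5: x_pred=6.3905  r=-6.7805  x^+=1.0678  v^+=-0.7454  a^+=-1.1635
step 6: x_pred=-0.1104  r=-2.2696  x^+=-1.8920  v^+=-2.6398  a^+=-1.6998
step 7: x_pred=-5.0400  r=3.6000  x^+=-2.2140  v^+=-2.8967  a^+=-0.8491

x_post = -2.2140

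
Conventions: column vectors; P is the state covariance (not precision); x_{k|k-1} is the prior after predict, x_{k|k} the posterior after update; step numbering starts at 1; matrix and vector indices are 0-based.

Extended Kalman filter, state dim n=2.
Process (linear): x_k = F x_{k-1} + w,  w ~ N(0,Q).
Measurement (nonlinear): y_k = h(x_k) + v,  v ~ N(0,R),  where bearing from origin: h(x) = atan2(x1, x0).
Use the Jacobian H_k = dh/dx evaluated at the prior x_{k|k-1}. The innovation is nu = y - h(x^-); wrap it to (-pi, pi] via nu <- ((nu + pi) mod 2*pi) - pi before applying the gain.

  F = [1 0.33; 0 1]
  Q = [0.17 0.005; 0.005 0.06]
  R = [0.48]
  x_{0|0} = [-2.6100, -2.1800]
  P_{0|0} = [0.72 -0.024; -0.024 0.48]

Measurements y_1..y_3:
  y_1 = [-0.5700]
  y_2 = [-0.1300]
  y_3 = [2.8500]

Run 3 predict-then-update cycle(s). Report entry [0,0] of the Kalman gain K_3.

step 1: x^-=[-3.3294, -2.1800]  P^-=[0.9264 0.1394; 0.1394 0.5400]  H_jac=[0.1376 -0.2102]  S=[0.5134]  K=[0.1913; -0.1838]  nu=[1.9919]  x^+=[-2.9483, -2.5460]  P^+=[0.9076 0.1574; 0.1574 0.5227]
step 2: x^-=[-3.7885, -2.5460]  P^-=[1.2385 0.3349; 0.3349 0.5827]  H_jac=[0.1222 -0.1818]  S=[0.5029]  K=[0.1798; -0.1293]  nu=[2.4199]  x^+=[-3.3533, -2.8589]  P^+=[1.2222 0.3466; 0.3466 0.5743]
step 3: x^-=[-4.2967, -2.8589]  P^-=[1.6835 0.5411; 0.5411 0.6343]  H_jac=[0.1073 -0.1613]  S=[0.4972]  K=[0.1879; -0.0890]  nu=[-0.8787]  x^+=[-4.4618, -2.7807]  P^+=[1.6660 0.5494; 0.5494 0.6303]

K[0,0] = 0.1879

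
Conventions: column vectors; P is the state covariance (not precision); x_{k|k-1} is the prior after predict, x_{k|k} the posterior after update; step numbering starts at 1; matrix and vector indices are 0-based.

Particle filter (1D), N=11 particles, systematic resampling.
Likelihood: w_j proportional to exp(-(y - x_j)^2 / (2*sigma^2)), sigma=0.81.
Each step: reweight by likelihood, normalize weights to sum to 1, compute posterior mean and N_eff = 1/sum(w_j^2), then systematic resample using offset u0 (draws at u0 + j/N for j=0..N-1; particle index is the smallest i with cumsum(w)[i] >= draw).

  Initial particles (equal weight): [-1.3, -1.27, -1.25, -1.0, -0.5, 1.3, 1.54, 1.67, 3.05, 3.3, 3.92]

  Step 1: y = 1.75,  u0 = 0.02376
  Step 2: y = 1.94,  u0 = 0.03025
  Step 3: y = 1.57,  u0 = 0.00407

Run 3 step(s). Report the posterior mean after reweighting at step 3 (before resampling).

step 1: w=[0.0003, 0.0003, 0.0003, 0.0009, 0.0064, 0.2589, 0.2921, 0.3007, 0.0833, 0.0484, 0.0084]  mean=1.7300  Neff=3.9655  idx=[5, 5, 5, 6, 6, 6, 7, 7, 7, 7, 8]
step 2: w=[0.0811, 0.0811, 0.0811, 0.0981, 0.0981, 0.0981, 0.1048, 0.1048, 0.1048, 0.1048, 0.0433]  mean=1.6015  Neff=10.5944  idx=[0, 1, 2, 3, 4, 5, 6, 7, 8, 8, 9]
step 3: w=[0.0876, 0.0876, 0.0876, 0.0925, 0.0925, 0.0925, 0.0919, 0.0919, 0.0919, 0.0919, 0.0919]  mean=1.5367  Neff=10.9945  idx=[0, 1, 2, 3, 4, 5, 6, 7, 8, 9, 10]

post_mean = 1.5367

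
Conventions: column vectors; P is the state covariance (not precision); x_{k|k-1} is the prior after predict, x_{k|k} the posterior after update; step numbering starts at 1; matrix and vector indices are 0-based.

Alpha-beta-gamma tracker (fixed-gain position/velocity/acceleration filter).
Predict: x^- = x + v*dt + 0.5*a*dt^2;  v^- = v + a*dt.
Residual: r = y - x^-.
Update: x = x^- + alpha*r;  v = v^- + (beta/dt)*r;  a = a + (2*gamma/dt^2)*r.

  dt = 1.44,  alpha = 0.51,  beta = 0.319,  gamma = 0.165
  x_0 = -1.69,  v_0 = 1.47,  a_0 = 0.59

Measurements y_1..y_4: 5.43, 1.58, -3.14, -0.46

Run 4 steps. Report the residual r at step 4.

step 1: x_pred=1.0385  r=4.3915  x^+=3.2782  v^+=3.2924  a^+=1.2889
step 2: x_pred=9.3556  r=-7.7756  x^+=5.3900  v^+=3.4259  a^+=0.0514
step 3: x_pred=10.3767  r=-13.5167  x^+=3.4832  v^+=0.5057  a^+=-2.0997
step 4: x_pred=2.0344  r=-2.4944  x^+=0.7623  v^+=-3.0704  a^+=-2.4966

resid = -2.4944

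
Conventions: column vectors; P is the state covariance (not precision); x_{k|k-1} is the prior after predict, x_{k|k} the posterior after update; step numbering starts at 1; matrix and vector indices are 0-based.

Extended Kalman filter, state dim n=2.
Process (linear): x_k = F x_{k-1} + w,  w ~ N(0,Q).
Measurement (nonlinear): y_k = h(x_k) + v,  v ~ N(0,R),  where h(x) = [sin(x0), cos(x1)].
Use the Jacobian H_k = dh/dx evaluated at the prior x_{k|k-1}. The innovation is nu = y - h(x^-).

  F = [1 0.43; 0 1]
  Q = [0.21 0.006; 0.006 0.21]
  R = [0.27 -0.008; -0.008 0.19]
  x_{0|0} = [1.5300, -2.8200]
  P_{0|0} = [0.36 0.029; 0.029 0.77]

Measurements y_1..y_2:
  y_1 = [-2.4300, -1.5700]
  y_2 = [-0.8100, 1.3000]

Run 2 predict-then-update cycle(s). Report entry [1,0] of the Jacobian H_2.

H_jac[1,0] = 0.0000

step 1: x^-=[0.3174, -2.8200]  P^-=[0.7373 0.3661; 0.3661 0.9800]  H_jac=[0.9501 0.0000; 0.0000 0.3161]  S=[0.9355 0.1019; 0.1019 0.2879]  K=[0.7333 0.1423; 0.2648 0.9821]  nu=[-2.7421, -0.6213]  x^+=[-1.7817, -4.1562]  P^+=[0.2072 0.0670; 0.0670 0.5837]
step 2: x^-=[-3.5689, -4.1562]  P^-=[0.5827 0.3240; 0.3240 0.7937]  H_jac=[-0.9101 0.0000; 0.0000 -0.8493]  S=[0.7526 0.2424; 0.2424 0.7625]  K=[-0.6555 -0.1525; -0.1192 -0.8462]  nu=[-1.2244, 1.8279]  x^+=[-3.0449, -5.5570]  P^+=[0.1931 0.0279; 0.0279 0.1882]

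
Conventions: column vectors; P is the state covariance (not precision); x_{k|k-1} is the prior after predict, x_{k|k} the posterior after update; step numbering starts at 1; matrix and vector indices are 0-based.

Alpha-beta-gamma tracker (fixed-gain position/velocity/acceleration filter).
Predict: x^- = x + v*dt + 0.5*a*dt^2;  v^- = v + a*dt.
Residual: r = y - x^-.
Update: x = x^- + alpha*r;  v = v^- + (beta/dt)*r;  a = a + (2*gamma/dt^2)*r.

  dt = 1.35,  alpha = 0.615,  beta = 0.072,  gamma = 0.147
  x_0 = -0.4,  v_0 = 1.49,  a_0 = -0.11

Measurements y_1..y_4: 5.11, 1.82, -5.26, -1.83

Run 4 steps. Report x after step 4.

x_post = -1.6841

step 1: x_pred=1.5113  r=3.5987  x^+=3.7245  v^+=1.5334  a^+=0.4705
step 2: x_pred=6.2234  r=-4.4034  x^+=3.5153  v^+=1.9338  a^+=-0.2398
step 3: x_pred=5.9074  r=-11.1674  x^+=-0.9605  v^+=1.0145  a^+=-2.0413
step 4: x_pred=-1.4511  r=-0.3789  x^+=-1.6841  v^+=-1.7615  a^+=-2.1024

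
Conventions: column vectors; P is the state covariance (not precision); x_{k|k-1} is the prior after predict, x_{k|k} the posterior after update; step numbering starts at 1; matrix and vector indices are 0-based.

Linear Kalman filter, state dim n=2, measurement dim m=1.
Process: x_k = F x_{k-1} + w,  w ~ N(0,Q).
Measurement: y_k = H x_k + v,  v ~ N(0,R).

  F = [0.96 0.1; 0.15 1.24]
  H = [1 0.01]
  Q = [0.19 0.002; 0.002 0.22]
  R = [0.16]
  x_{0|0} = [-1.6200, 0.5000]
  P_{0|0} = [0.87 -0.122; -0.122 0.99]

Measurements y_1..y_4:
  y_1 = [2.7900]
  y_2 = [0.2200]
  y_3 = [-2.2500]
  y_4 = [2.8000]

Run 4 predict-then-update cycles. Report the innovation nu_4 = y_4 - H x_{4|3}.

step 1: x^-=[-1.5052, 0.3770]  P^-=[0.9783 0.1030; 0.1030 1.7164]  S=[1.1405]  K=[0.8587; 0.1053]  nu=[4.2914]  x^+=[2.1797, 0.8291]  P^+=[0.1374 -0.0002; -0.0002 1.7038]
step 2: x^-=[2.1754, 1.3550]  P^-=[0.3336 0.2328; 0.2328 2.8427]  S=[0.4986]  K=[0.6738; 0.5240]  nu=[-1.9689]  x^+=[0.8486, 0.3232]  P^+=[0.1072 0.0568; 0.0568 2.7058]
step 3: x^-=[0.8470, 0.5281]  P^-=[0.3268 0.4214; 0.4214 4.4040]  S=[0.4957]  K=[0.6678; 0.9390]  nu=[-3.1023]  x^+=[-1.2247, -2.3851]  P^+=[0.1057 0.1106; 0.1106 3.9669]
step 4: x^-=[-1.4143, -3.1412]  P^-=[0.3484 0.6424; 0.6424 6.3630]  S=[0.5218]  K=[0.6799; 1.3530]  nu=[4.2457]  x^+=[1.4722, 2.6031]  P^+=[0.1072 0.1624; 0.1624 5.4078]

innov = [4.2457]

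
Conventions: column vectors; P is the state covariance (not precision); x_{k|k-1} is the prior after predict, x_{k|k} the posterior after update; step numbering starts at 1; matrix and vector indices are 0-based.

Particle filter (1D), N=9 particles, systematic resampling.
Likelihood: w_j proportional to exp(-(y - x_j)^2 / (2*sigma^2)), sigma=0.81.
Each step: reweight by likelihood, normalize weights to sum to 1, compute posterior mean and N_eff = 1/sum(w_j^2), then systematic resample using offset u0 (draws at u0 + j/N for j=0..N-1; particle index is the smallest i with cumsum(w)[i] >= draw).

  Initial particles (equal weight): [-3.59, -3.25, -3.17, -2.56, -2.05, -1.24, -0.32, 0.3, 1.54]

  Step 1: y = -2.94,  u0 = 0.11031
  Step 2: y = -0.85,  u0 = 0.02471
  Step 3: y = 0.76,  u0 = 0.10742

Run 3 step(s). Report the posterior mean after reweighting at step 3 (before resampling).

post_mean = -0.3243

step 1: w=[0.1737, 0.2227, 0.2301, 0.2146, 0.1310, 0.0265, 0.0013, 0.0001, 0.0000]  mean=-2.9280  Neff=5.0851  idx=[0, 1, 1, 2, 2, 3, 3, 4, 6]
step 2: w=[0.0023, 0.0088, 0.0088, 0.0117, 0.0117, 0.0760, 0.0760, 0.2354, 0.5695]  mean=-1.1930  Neff=2.5530  idx=[3, 6, 7, 7, 8, 8, 8, 8, 8]
step 3: w=[0.0000, 0.0001, 0.0012, 0.0012, 0.1995, 0.1995, 0.1995, 0.1995, 0.1995]  mean=-0.3243  Neff=5.0248  idx=[4, 5, 5, 6, 6, 7, 7, 8, 8]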